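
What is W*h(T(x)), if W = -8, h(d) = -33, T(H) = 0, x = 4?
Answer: 264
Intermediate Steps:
W*h(T(x)) = -8*(-33) = 264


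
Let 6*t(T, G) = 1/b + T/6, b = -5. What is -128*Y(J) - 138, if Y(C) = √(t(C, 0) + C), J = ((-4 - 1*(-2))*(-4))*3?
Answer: -138 - 64*√22170/15 ≈ -773.29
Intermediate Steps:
t(T, G) = -1/30 + T/36 (t(T, G) = (1/(-5) + T/6)/6 = (1*(-⅕) + T*(⅙))/6 = (-⅕ + T/6)/6 = -1/30 + T/36)
J = 24 (J = ((-4 + 2)*(-4))*3 = -2*(-4)*3 = 8*3 = 24)
Y(C) = √(-1/30 + 37*C/36) (Y(C) = √((-1/30 + C/36) + C) = √(-1/30 + 37*C/36))
-128*Y(J) - 138 = -64*√(-30 + 925*24)/15 - 138 = -64*√(-30 + 22200)/15 - 138 = -64*√22170/15 - 138 = -138 - 64*√22170/15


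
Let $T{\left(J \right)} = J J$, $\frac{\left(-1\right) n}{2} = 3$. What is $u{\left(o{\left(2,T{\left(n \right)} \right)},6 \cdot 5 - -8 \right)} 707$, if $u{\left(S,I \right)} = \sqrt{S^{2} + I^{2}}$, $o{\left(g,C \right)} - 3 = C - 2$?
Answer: $707 \sqrt{2813} \approx 37498.0$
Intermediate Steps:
$n = -6$ ($n = \left(-2\right) 3 = -6$)
$T{\left(J \right)} = J^{2}$
$o{\left(g,C \right)} = 1 + C$ ($o{\left(g,C \right)} = 3 + \left(C - 2\right) = 3 + \left(-2 + C\right) = 1 + C$)
$u{\left(S,I \right)} = \sqrt{I^{2} + S^{2}}$
$u{\left(o{\left(2,T{\left(n \right)} \right)},6 \cdot 5 - -8 \right)} 707 = \sqrt{\left(6 \cdot 5 - -8\right)^{2} + \left(1 + \left(-6\right)^{2}\right)^{2}} \cdot 707 = \sqrt{\left(30 + 8\right)^{2} + \left(1 + 36\right)^{2}} \cdot 707 = \sqrt{38^{2} + 37^{2}} \cdot 707 = \sqrt{1444 + 1369} \cdot 707 = \sqrt{2813} \cdot 707 = 707 \sqrt{2813}$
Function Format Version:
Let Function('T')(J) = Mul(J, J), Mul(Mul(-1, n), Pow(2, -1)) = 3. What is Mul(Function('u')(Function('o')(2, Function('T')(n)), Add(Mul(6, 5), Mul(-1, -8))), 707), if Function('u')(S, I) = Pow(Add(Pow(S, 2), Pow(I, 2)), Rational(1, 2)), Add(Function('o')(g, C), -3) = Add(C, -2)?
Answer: Mul(707, Pow(2813, Rational(1, 2))) ≈ 37498.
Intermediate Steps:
n = -6 (n = Mul(-2, 3) = -6)
Function('T')(J) = Pow(J, 2)
Function('o')(g, C) = Add(1, C) (Function('o')(g, C) = Add(3, Add(C, -2)) = Add(3, Add(-2, C)) = Add(1, C))
Function('u')(S, I) = Pow(Add(Pow(I, 2), Pow(S, 2)), Rational(1, 2))
Mul(Function('u')(Function('o')(2, Function('T')(n)), Add(Mul(6, 5), Mul(-1, -8))), 707) = Mul(Pow(Add(Pow(Add(Mul(6, 5), Mul(-1, -8)), 2), Pow(Add(1, Pow(-6, 2)), 2)), Rational(1, 2)), 707) = Mul(Pow(Add(Pow(Add(30, 8), 2), Pow(Add(1, 36), 2)), Rational(1, 2)), 707) = Mul(Pow(Add(Pow(38, 2), Pow(37, 2)), Rational(1, 2)), 707) = Mul(Pow(Add(1444, 1369), Rational(1, 2)), 707) = Mul(Pow(2813, Rational(1, 2)), 707) = Mul(707, Pow(2813, Rational(1, 2)))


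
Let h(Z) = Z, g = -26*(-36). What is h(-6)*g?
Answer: -5616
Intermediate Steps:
g = 936
h(-6)*g = -6*936 = -5616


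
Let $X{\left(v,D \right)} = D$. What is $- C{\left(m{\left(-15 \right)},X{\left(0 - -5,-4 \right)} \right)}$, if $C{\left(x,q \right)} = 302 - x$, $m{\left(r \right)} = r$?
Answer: $-317$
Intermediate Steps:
$- C{\left(m{\left(-15 \right)},X{\left(0 - -5,-4 \right)} \right)} = - (302 - -15) = - (302 + 15) = \left(-1\right) 317 = -317$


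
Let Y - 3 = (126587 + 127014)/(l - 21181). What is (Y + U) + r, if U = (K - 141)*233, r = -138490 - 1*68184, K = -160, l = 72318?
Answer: -14154672547/51137 ≈ -2.7680e+5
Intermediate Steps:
r = -206674 (r = -138490 - 68184 = -206674)
Y = 407012/51137 (Y = 3 + (126587 + 127014)/(72318 - 21181) = 3 + 253601/51137 = 407012/51137 ≈ 7.9592)
U = -70133 (U = (-160 - 141)*233 = -301*233 = -70133)
(Y + U) + r = (407012/51137 - 70133) - 206674 = -3585984209/51137 - 206674 = -14154672547/51137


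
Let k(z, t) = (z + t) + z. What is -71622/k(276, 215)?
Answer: -71622/767 ≈ -93.379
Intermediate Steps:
k(z, t) = t + 2*z (k(z, t) = (t + z) + z = t + 2*z)
-71622/k(276, 215) = -71622/(215 + 2*276) = -71622/(215 + 552) = -71622/767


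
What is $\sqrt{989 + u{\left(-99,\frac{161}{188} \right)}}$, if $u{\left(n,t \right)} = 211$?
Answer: $20 \sqrt{3} \approx 34.641$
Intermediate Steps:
$\sqrt{989 + u{\left(-99,\frac{161}{188} \right)}} = \sqrt{989 + 211} = \sqrt{1200} = 20 \sqrt{3}$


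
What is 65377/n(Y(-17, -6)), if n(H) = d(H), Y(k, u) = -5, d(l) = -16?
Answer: -65377/16 ≈ -4086.1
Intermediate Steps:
n(H) = -16
65377/n(Y(-17, -6)) = 65377/(-16) = 65377*(-1/16) = -65377/16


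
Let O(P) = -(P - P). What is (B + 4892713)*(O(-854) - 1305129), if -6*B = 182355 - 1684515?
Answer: -6712373721417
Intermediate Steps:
B = 250360 (B = -(182355 - 1684515)/6 = -⅙*(-1502160) = 250360)
O(P) = 0 (O(P) = -1*0 = 0)
(B + 4892713)*(O(-854) - 1305129) = (250360 + 4892713)*(0 - 1305129) = 5143073*(-1305129) = -6712373721417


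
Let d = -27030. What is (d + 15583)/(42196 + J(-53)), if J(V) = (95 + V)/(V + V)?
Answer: -606691/2236367 ≈ -0.27128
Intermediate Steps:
J(V) = (95 + V)/(2*V) (J(V) = (95 + V)/((2*V)) = (95 + V)*(1/(2*V)) = (95 + V)/(2*V))
(d + 15583)/(42196 + J(-53)) = (-27030 + 15583)/(42196 + (½)*(95 - 53)/(-53)) = -11447/(42196 + (½)*(-1/53)*42) = -11447/(42196 - 21/53) = -11447/2236367/53 = -11447*53/2236367 = -606691/2236367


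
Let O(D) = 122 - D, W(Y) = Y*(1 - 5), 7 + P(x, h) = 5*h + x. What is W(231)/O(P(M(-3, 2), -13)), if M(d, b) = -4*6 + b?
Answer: -77/18 ≈ -4.2778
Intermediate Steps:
M(d, b) = -24 + b
P(x, h) = -7 + x + 5*h (P(x, h) = -7 + (5*h + x) = -7 + (x + 5*h) = -7 + x + 5*h)
W(Y) = -4*Y (W(Y) = Y*(-4) = -4*Y)
W(231)/O(P(M(-3, 2), -13)) = (-4*231)/(122 - (-7 + (-24 + 2) + 5*(-13))) = -924/(122 - (-7 - 22 - 65)) = -924/(122 - 1*(-94)) = -924/(122 + 94) = -924/216 = -924*1/216 = -77/18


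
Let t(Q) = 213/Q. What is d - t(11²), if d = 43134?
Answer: 5219001/121 ≈ 43132.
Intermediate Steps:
d - t(11²) = 43134 - 213/(11²) = 43134 - 213/121 = 5219001/121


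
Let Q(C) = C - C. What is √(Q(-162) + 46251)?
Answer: 9*√571 ≈ 215.06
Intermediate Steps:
Q(C) = 0
√(Q(-162) + 46251) = √(0 + 46251) = √46251 = 9*√571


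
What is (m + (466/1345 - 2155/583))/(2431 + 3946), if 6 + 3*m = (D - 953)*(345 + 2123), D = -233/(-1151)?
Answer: -2122339817116951/17266480974435 ≈ -122.92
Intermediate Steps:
D = 233/1151 (D = -233*(-1/1151) = 233/1151 ≈ 0.20243)
m = -2706588466/3453 (m = -2 + ((233/1151 - 953)*(345 + 2123))/3 = -2 + (-1096670/1151*2468)/3 = -2 + (⅓)*(-2706581560/1151) = -2 - 2706581560/3453 = -2706588466/3453 ≈ -7.8384e+5)
(m + (466/1345 - 2155/583))/(2431 + 3946) = (-2706588466/3453 + (466/1345 - 2155/583))/(2431 + 3946) = (-2706588466/3453 + (466*(1/1345) - 2155*1/583))/6377 = (-2706588466/3453 + (466/1345 - 2155/583))*(1/6377) = (-2706588466/3453 - 2626797/784135)*(1/6377) = -2122339817116951/2707618155*1/6377 = -2122339817116951/17266480974435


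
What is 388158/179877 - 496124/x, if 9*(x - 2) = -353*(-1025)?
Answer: -220906471846/21695744437 ≈ -10.182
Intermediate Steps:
x = 361843/9 (x = 2 + (-353*(-1025))/9 = 2 + (⅑)*361825 = 2 + 361825/9 = 361843/9 ≈ 40205.)
388158/179877 - 496124/x = 388158/179877 - 496124/361843/9 = 388158*(1/179877) - 496124*9/361843 = 129386/59959 - 4465116/361843 = -220906471846/21695744437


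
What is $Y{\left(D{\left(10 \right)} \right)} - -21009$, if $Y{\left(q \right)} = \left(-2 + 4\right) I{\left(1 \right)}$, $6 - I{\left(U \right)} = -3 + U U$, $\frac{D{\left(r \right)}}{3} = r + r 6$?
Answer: $21025$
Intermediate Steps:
$D{\left(r \right)} = 21 r$ ($D{\left(r \right)} = 3 \left(r + r 6\right) = 3 \left(r + 6 r\right) = 3 \cdot 7 r = 21 r$)
$I{\left(U \right)} = 9 - U^{2}$ ($I{\left(U \right)} = 6 - \left(-3 + U U\right) = 6 - \left(-3 + U^{2}\right) = 9 - U^{2}$)
$Y{\left(q \right)} = 16$ ($Y{\left(q \right)} = \left(-2 + 4\right) \left(9 - 1^{2}\right) = 2 \left(9 - 1\right) = 2 \cdot 8 = 16$)
$Y{\left(D{\left(10 \right)} \right)} - -21009 = 16 - -21009 = 16 + 21009 = 21025$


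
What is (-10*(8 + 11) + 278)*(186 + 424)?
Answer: 53680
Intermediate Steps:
(-10*(8 + 11) + 278)*(186 + 424) = (-10*19 + 278)*610 = (-190 + 278)*610 = 88*610 = 53680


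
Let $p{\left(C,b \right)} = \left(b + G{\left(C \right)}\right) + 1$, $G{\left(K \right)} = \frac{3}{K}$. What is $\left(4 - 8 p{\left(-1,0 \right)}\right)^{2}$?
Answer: $400$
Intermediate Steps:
$p{\left(C,b \right)} = 1 + b + \frac{3}{C}$ ($p{\left(C,b \right)} = \left(b + \frac{3}{C}\right) + 1 = 1 + b + \frac{3}{C}$)
$\left(4 - 8 p{\left(-1,0 \right)}\right)^{2} = \left(4 - 8 \left(1 + 0 + \frac{3}{-1}\right)\right)^{2} = \left(4 - 8 \left(1 + 0 + 3 \left(-1\right)\right)\right)^{2} = \left(4 - 8 \left(1 + 0 - 3\right)\right)^{2} = \left(4 - -16\right)^{2} = \left(4 + 16\right)^{2} = 20^{2} = 400$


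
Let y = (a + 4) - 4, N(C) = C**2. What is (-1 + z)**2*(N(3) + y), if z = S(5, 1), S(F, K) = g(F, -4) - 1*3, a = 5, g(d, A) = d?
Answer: 14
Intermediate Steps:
S(F, K) = -3 + F (S(F, K) = F - 1*3 = F - 3 = -3 + F)
z = 2 (z = -3 + 5 = 2)
y = 5 (y = (5 + 4) - 4 = 9 - 4 = 5)
(-1 + z)**2*(N(3) + y) = (-1 + 2)**2*(3**2 + 5) = 1**2*(9 + 5) = 1*14 = 14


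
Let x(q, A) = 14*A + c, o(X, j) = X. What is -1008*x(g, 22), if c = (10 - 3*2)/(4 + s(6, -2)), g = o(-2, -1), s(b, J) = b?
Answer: -1554336/5 ≈ -3.1087e+5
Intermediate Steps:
g = -2
c = ⅖ (c = (10 - 3*2)/(4 + 6) = (10 - 6)/10 = 4*(⅒) = ⅖ ≈ 0.40000)
x(q, A) = ⅖ + 14*A (x(q, A) = 14*A + ⅖ = ⅖ + 14*A)
-1008*x(g, 22) = -1008*(⅖ + 14*22) = -1008*(⅖ + 308) = -1008*1542/5 = -1554336/5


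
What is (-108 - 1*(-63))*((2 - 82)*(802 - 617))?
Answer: 666000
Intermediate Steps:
(-108 - 1*(-63))*((2 - 82)*(802 - 617)) = (-108 + 63)*(-80*185) = -45*(-14800) = 666000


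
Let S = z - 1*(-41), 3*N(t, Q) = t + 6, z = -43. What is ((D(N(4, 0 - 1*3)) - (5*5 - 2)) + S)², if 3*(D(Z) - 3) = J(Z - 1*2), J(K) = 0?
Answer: 484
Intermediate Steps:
N(t, Q) = 2 + t/3 (N(t, Q) = (t + 6)/3 = (6 + t)/3 = 2 + t/3)
D(Z) = 3 (D(Z) = 3 + (⅓)*0 = 3 + 0 = 3)
S = -2 (S = -43 - 1*(-41) = -43 + 41 = -2)
((D(N(4, 0 - 1*3)) - (5*5 - 2)) + S)² = ((3 - (5*5 - 2)) - 2)² = ((3 - (25 - 2)) - 2)² = ((3 - 1*23) - 2)² = ((3 - 23) - 2)² = (-20 - 2)² = (-22)² = 484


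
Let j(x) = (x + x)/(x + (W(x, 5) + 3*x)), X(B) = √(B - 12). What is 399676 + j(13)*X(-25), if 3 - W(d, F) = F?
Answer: 399676 + 13*I*√37/25 ≈ 3.9968e+5 + 3.163*I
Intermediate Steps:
W(d, F) = 3 - F
X(B) = √(-12 + B)
j(x) = 2*x/(-2 + 4*x) (j(x) = (x + x)/(x + ((3 - 1*5) + 3*x)) = (2*x)/(x + ((3 - 5) + 3*x)) = (2*x)/(x + (-2 + 3*x)) = (2*x)/(-2 + 4*x) = 2*x/(-2 + 4*x))
399676 + j(13)*X(-25) = 399676 + (13/(-1 + 2*13))*√(-12 - 25) = 399676 + (13/(-1 + 26))*√(-37) = 399676 + (13/25)*(I*√37) = 399676 + (13*(1/25))*(I*√37) = 399676 + 13*(I*√37)/25 = 399676 + 13*I*√37/25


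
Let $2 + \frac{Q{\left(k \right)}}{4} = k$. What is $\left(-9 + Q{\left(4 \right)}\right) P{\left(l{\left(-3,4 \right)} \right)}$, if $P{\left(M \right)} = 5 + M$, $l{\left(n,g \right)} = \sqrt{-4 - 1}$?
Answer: $-5 - i \sqrt{5} \approx -5.0 - 2.2361 i$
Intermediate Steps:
$Q{\left(k \right)} = -8 + 4 k$
$l{\left(n,g \right)} = i \sqrt{5}$ ($l{\left(n,g \right)} = \sqrt{-5} = i \sqrt{5}$)
$\left(-9 + Q{\left(4 \right)}\right) P{\left(l{\left(-3,4 \right)} \right)} = \left(-9 + \left(-8 + 4 \cdot 4\right)\right) \left(5 + i \sqrt{5}\right) = \left(-9 + \left(-8 + 16\right)\right) \left(5 + i \sqrt{5}\right) = \left(-9 + 8\right) \left(5 + i \sqrt{5}\right) = - (5 + i \sqrt{5}) = -5 - i \sqrt{5}$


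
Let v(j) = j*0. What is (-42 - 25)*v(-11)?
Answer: 0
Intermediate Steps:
v(j) = 0
(-42 - 25)*v(-11) = (-42 - 25)*0 = -67*0 = 0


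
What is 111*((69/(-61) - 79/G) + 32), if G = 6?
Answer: 239723/122 ≈ 1964.9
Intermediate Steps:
111*((69/(-61) - 79/G) + 32) = 111*((69/(-61) - 79/6) + 32) = 111*((69*(-1/61) - 79*⅙) + 32) = 111*((-69/61 - 79/6) + 32) = 111*(-5233/366 + 32) = 111*(6479/366) = 239723/122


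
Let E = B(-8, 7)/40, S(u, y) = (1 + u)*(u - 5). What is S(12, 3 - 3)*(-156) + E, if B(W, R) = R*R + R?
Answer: -70973/5 ≈ -14195.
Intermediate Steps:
S(u, y) = (1 + u)*(-5 + u)
B(W, R) = R + R**2 (B(W, R) = R**2 + R = R + R**2)
E = 7/5 (E = (7*(1 + 7))/40 = (7*8)*(1/40) = 56*(1/40) = 7/5 ≈ 1.4000)
S(12, 3 - 3)*(-156) + E = (-5 + 12**2 - 4*12)*(-156) + 7/5 = (-5 + 144 - 48)*(-156) + 7/5 = 91*(-156) + 7/5 = -14196 + 7/5 = -70973/5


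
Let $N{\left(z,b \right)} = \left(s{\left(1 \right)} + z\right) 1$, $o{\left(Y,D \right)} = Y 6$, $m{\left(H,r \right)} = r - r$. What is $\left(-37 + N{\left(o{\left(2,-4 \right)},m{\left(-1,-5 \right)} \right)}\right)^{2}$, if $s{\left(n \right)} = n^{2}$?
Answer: $576$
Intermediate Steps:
$m{\left(H,r \right)} = 0$
$o{\left(Y,D \right)} = 6 Y$
$N{\left(z,b \right)} = 1 + z$ ($N{\left(z,b \right)} = \left(1^{2} + z\right) 1 = \left(1 + z\right) 1 = 1 + z$)
$\left(-37 + N{\left(o{\left(2,-4 \right)},m{\left(-1,-5 \right)} \right)}\right)^{2} = \left(-37 + \left(1 + 6 \cdot 2\right)\right)^{2} = \left(-37 + \left(1 + 12\right)\right)^{2} = \left(-37 + 13\right)^{2} = \left(-24\right)^{2} = 576$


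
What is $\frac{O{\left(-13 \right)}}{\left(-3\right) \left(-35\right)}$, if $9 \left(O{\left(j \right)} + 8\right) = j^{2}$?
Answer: $\frac{97}{945} \approx 0.10265$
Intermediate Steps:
$O{\left(j \right)} = -8 + \frac{j^{2}}{9}$
$\frac{O{\left(-13 \right)}}{\left(-3\right) \left(-35\right)} = \frac{-8 + \frac{\left(-13\right)^{2}}{9}}{\left(-3\right) \left(-35\right)} = \frac{-8 + \frac{1}{9} \cdot 169}{105} = \left(-8 + \frac{169}{9}\right) \frac{1}{105} = \frac{97}{9} \cdot \frac{1}{105} = \frac{97}{945}$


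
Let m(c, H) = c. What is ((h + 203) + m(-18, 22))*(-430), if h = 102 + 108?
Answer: -169850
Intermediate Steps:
h = 210
((h + 203) + m(-18, 22))*(-430) = ((210 + 203) - 18)*(-430) = (413 - 18)*(-430) = 395*(-430) = -169850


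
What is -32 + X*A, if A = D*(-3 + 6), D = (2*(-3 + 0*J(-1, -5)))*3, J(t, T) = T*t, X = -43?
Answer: 2290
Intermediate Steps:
D = -18 (D = (2*(-3 + 0*(-5*(-1))))*3 = (2*(-3 + 0*5))*3 = (2*(-3 + 0))*3 = (2*(-3))*3 = -6*3 = -18)
A = -54 (A = -18*(-3 + 6) = -18*3 = -54)
-32 + X*A = -32 - 43*(-54) = -32 + 2322 = 2290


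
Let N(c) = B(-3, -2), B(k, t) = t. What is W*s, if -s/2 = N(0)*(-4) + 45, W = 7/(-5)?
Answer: 742/5 ≈ 148.40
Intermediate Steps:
N(c) = -2
W = -7/5 (W = 7*(-1/5) = -7/5 ≈ -1.4000)
s = -106 (s = -2*(-2*(-4) + 45) = -2*(8 + 45) = -2*53 = -106)
W*s = -7/5*(-106) = 742/5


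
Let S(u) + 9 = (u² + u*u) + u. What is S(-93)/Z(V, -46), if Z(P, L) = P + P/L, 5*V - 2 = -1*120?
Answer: -131836/177 ≈ -744.84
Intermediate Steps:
V = -118/5 (V = ⅖ + (-1*120)/5 = ⅖ + (⅕)*(-120) = ⅖ - 24 = -118/5 ≈ -23.600)
S(u) = -9 + u + 2*u² (S(u) = -9 + ((u² + u*u) + u) = -9 + ((u² + u²) + u) = -9 + (2*u² + u) = -9 + (u + 2*u²) = -9 + u + 2*u²)
S(-93)/Z(V, -46) = (-9 - 93 + 2*(-93)²)/(-118/5 - 118/5/(-46)) = (-9 - 93 + 2*8649)/(-118/5 - 118/5*(-1/46)) = (-9 - 93 + 17298)/(-118/5 + 59/115) = 17196/(-531/23) = 17196*(-23/531) = -131836/177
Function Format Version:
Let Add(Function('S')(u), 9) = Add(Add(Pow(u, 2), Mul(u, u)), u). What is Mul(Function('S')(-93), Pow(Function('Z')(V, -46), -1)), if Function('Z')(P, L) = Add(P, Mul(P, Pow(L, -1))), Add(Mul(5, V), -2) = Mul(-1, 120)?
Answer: Rational(-131836, 177) ≈ -744.84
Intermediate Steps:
V = Rational(-118, 5) (V = Add(Rational(2, 5), Mul(Rational(1, 5), Mul(-1, 120))) = Add(Rational(2, 5), Mul(Rational(1, 5), -120)) = Add(Rational(2, 5), -24) = Rational(-118, 5) ≈ -23.600)
Function('S')(u) = Add(-9, u, Mul(2, Pow(u, 2))) (Function('S')(u) = Add(-9, Add(Add(Pow(u, 2), Mul(u, u)), u)) = Add(-9, Add(Add(Pow(u, 2), Pow(u, 2)), u)) = Add(-9, Add(Mul(2, Pow(u, 2)), u)) = Add(-9, Add(u, Mul(2, Pow(u, 2)))) = Add(-9, u, Mul(2, Pow(u, 2))))
Mul(Function('S')(-93), Pow(Function('Z')(V, -46), -1)) = Mul(Add(-9, -93, Mul(2, Pow(-93, 2))), Pow(Add(Rational(-118, 5), Mul(Rational(-118, 5), Pow(-46, -1))), -1)) = Mul(Add(-9, -93, Mul(2, 8649)), Pow(Add(Rational(-118, 5), Mul(Rational(-118, 5), Rational(-1, 46))), -1)) = Mul(Add(-9, -93, 17298), Pow(Add(Rational(-118, 5), Rational(59, 115)), -1)) = Mul(17196, Pow(Rational(-531, 23), -1)) = Mul(17196, Rational(-23, 531)) = Rational(-131836, 177)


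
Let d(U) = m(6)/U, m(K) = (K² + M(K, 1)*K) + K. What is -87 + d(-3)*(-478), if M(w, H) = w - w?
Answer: 6605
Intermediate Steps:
M(w, H) = 0
m(K) = K + K² (m(K) = (K² + 0*K) + K = (K² + 0) + K = K² + K = K + K²)
d(U) = 42/U (d(U) = (6*(1 + 6))/U = (6*7)/U = 42/U)
-87 + d(-3)*(-478) = -87 + (42/(-3))*(-478) = -87 + (42*(-⅓))*(-478) = -87 - 14*(-478) = -87 + 6692 = 6605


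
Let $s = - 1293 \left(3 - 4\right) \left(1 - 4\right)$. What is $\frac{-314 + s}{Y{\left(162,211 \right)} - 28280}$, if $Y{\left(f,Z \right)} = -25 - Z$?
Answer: $\frac{4193}{28516} \approx 0.14704$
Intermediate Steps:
$s = -3879$ ($s = - 1293 \left(\left(-1\right) \left(-3\right)\right) = \left(-1293\right) 3 = -3879$)
$\frac{-314 + s}{Y{\left(162,211 \right)} - 28280} = \frac{-314 - 3879}{\left(-25 - 211\right) - 28280} = - \frac{4193}{\left(-25 - 211\right) - 28280} = - \frac{4193}{-236 - 28280} = - \frac{4193}{-28516} = \left(-4193\right) \left(- \frac{1}{28516}\right) = \frac{4193}{28516}$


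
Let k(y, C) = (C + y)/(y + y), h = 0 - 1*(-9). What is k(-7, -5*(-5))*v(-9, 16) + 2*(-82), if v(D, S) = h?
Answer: -1229/7 ≈ -175.57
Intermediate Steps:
h = 9 (h = 0 + 9 = 9)
v(D, S) = 9
k(y, C) = (C + y)/(2*y) (k(y, C) = (C + y)/((2*y)) = (C + y)*(1/(2*y)) = (C + y)/(2*y))
k(-7, -5*(-5))*v(-9, 16) + 2*(-82) = ((½)*(-5*(-5) - 7)/(-7))*9 + 2*(-82) = ((½)*(-⅐)*(25 - 7))*9 - 164 = ((½)*(-⅐)*18)*9 - 164 = -9/7*9 - 164 = -81/7 - 164 = -1229/7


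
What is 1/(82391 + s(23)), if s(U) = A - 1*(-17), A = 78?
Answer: 1/82486 ≈ 1.2123e-5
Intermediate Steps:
s(U) = 95 (s(U) = 78 - 1*(-17) = 78 + 17 = 95)
1/(82391 + s(23)) = 1/(82391 + 95) = 1/82486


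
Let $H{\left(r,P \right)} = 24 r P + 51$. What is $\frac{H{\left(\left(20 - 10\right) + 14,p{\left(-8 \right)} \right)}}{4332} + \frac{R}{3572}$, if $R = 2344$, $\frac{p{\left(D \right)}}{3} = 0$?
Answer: $\frac{45335}{67868} \approx 0.66799$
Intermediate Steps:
$p{\left(D \right)} = 0$ ($p{\left(D \right)} = 3 \cdot 0 = 0$)
$H{\left(r,P \right)} = 51 + 24 P r$ ($H{\left(r,P \right)} = 24 P r + 51 = 51 + 24 P r$)
$\frac{H{\left(\left(20 - 10\right) + 14,p{\left(-8 \right)} \right)}}{4332} + \frac{R}{3572} = \frac{51 + 24 \cdot 0 \left(\left(20 - 10\right) + 14\right)}{4332} + \frac{2344}{3572} = \left(51 + 24 \cdot 0 \left(10 + 14\right)\right) \frac{1}{4332} + 2344 \cdot \frac{1}{3572} = \left(51 + 24 \cdot 0 \cdot 24\right) \frac{1}{4332} + \frac{586}{893} = \left(51 + 0\right) \frac{1}{4332} + \frac{586}{893} = 51 \cdot \frac{1}{4332} + \frac{586}{893} = \frac{17}{1444} + \frac{586}{893} = \frac{45335}{67868}$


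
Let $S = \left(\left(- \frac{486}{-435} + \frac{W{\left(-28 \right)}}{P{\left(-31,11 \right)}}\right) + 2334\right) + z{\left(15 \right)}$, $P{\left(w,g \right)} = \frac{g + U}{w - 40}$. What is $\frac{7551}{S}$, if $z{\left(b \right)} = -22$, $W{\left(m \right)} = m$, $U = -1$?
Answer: $\frac{1094895}{364228} \approx 3.0061$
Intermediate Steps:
$P{\left(w,g \right)} = \frac{-1 + g}{-40 + w}$ ($P{\left(w,g \right)} = \frac{g - 1}{w - 40} = \frac{-1 + g}{-40 + w}$)
$S = \frac{364228}{145}$ ($S = \left(\left(- \frac{486}{-435} - \frac{28}{\frac{1}{-40 - 31} \left(-1 + 11\right)}\right) + 2334\right) - 22 = \left(\left(\left(-486\right) \left(- \frac{1}{435}\right) - \frac{28}{\frac{1}{-71} \cdot 10}\right) + 2334\right) - 22 = \left(\left(\frac{162}{145} - \frac{28}{\left(- \frac{1}{71}\right) 10}\right) + 2334\right) - 22 = \left(\left(\frac{162}{145} - \frac{28}{- \frac{10}{71}}\right) + 2334\right) - 22 = \left(\left(\frac{162}{145} - - \frac{994}{5}\right) + 2334\right) - 22 = \left(\left(\frac{162}{145} + \frac{994}{5}\right) + 2334\right) - 22 = \left(\frac{28988}{145} + 2334\right) - 22 = \frac{367418}{145} - 22 = \frac{364228}{145} \approx 2511.9$)
$\frac{7551}{S} = \frac{7551}{\frac{364228}{145}} = 7551 \cdot \frac{145}{364228} = \frac{1094895}{364228}$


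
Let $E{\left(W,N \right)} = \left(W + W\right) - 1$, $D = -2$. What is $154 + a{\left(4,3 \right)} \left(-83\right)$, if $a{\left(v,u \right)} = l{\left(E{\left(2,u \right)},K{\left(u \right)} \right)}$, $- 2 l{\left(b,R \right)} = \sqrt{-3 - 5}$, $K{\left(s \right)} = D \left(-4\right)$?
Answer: $154 + 83 i \sqrt{2} \approx 154.0 + 117.38 i$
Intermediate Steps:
$K{\left(s \right)} = 8$ ($K{\left(s \right)} = \left(-2\right) \left(-4\right) = 8$)
$E{\left(W,N \right)} = -1 + 2 W$ ($E{\left(W,N \right)} = 2 W - 1 = -1 + 2 W$)
$l{\left(b,R \right)} = - i \sqrt{2}$ ($l{\left(b,R \right)} = - \frac{\sqrt{-3 - 5}}{2} = - \frac{\sqrt{-8}}{2} = - \frac{2 i \sqrt{2}}{2} = - i \sqrt{2}$)
$a{\left(v,u \right)} = - i \sqrt{2}$
$154 + a{\left(4,3 \right)} \left(-83\right) = 154 + - i \sqrt{2} \left(-83\right) = 154 + 83 i \sqrt{2}$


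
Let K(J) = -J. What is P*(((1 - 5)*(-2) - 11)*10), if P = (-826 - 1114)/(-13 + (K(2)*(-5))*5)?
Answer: 58200/37 ≈ 1573.0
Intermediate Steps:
P = -1940/37 (P = (-826 - 1114)/(-13 + (-1*2*(-5))*5) = -1940/(-13 - 2*(-5)*5) = -1940/(-13 + 10*5) = -1940/(-13 + 50) = -1940/37 ≈ -52.432)
P*(((1 - 5)*(-2) - 11)*10) = -1940*((1 - 5)*(-2) - 11)*10/37 = -1940*(-4*(-2) - 11)*10/37 = -1940*(8 - 11)*10/37 = -(-5820)*10/37 = -1940/37*(-30) = 58200/37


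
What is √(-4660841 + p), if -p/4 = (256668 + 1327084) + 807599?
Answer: I*√14226245 ≈ 3771.8*I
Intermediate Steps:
p = -9565404 (p = -4*((256668 + 1327084) + 807599) = -4*(1583752 + 807599) = -4*2391351 = -9565404)
√(-4660841 + p) = √(-4660841 - 9565404) = √(-14226245) = I*√14226245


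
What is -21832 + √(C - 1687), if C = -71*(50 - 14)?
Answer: -21832 + I*√4243 ≈ -21832.0 + 65.138*I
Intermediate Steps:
C = -2556 (C = -71*36 = -2556)
-21832 + √(C - 1687) = -21832 + √(-2556 - 1687) = -21832 + √(-4243) = -21832 + I*√4243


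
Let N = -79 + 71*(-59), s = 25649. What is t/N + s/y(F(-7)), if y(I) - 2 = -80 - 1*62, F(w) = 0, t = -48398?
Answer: -25673553/149380 ≈ -171.87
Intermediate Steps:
y(I) = -140 (y(I) = 2 + (-80 - 1*62) = 2 + (-80 - 62) = 2 - 142 = -140)
N = -4268 (N = -79 - 4189 = -4268)
t/N + s/y(F(-7)) = -48398/(-4268) + 25649/(-140) = -48398*(-1/4268) + 25649*(-1/140) = 24199/2134 - 25649/140 = -25673553/149380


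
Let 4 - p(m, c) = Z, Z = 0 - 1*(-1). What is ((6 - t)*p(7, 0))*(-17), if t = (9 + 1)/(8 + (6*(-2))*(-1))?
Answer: -561/2 ≈ -280.50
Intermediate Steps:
Z = 1 (Z = 0 + 1 = 1)
p(m, c) = 3 (p(m, c) = 4 - 1*1 = 4 - 1 = 3)
t = 1/2 (t = 10/(8 - 12*(-1)) = 10/(8 + 12) = 10/20 = 10*(1/20) = 1/2 ≈ 0.50000)
((6 - t)*p(7, 0))*(-17) = ((6 - 1*1/2)*3)*(-17) = ((6 - 1/2)*3)*(-17) = ((11/2)*3)*(-17) = (33/2)*(-17) = -561/2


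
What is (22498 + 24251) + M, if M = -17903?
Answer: 28846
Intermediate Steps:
(22498 + 24251) + M = (22498 + 24251) - 17903 = 46749 - 17903 = 28846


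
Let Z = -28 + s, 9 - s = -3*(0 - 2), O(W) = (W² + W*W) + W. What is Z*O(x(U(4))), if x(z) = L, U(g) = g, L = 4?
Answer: -900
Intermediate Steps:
x(z) = 4
O(W) = W + 2*W² (O(W) = (W² + W²) + W = 2*W² + W = W + 2*W²)
s = 3 (s = 9 - (-3)*(0 - 2) = 9 - (-3)*(-2) = 9 - 1*6 = 9 - 6 = 3)
Z = -25 (Z = -28 + 3 = -25)
Z*O(x(U(4))) = -100*(1 + 2*4) = -100*(1 + 8) = -100*9 = -25*36 = -900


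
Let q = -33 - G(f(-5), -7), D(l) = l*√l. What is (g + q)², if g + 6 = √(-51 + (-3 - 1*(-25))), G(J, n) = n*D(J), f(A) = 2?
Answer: (-39 + 14*√2 + I*√29)² ≈ 339.68 - 206.8*I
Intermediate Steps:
D(l) = l^(3/2)
G(J, n) = n*J^(3/2)
q = -33 + 14*√2 (q = -33 - (-7)*2^(3/2) = -33 - (-7)*2*√2 = -33 - (-14)*√2 = -33 + 14*√2 ≈ -13.201)
g = -6 + I*√29 (g = -6 + √(-51 + (-3 - 1*(-25))) = -6 + √(-51 + (-3 + 25)) = -6 + √(-51 + 22) = -6 + √(-29) = -6 + I*√29 ≈ -6.0 + 5.3852*I)
(g + q)² = ((-6 + I*√29) + (-33 + 14*√2))² = (-39 + 14*√2 + I*√29)²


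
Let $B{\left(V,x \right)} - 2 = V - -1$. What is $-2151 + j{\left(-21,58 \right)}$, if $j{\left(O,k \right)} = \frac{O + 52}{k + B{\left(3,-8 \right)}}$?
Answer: $- \frac{137633}{64} \approx -2150.5$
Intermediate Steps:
$B{\left(V,x \right)} = 3 + V$ ($B{\left(V,x \right)} = 2 + \left(V - -1\right) = 2 + \left(V + 1\right) = 2 + \left(1 + V\right) = 3 + V$)
$j{\left(O,k \right)} = \frac{52 + O}{6 + k}$ ($j{\left(O,k \right)} = \frac{O + 52}{k + \left(3 + 3\right)} = \frac{52 + O}{k + 6} = \frac{52 + O}{6 + k}$)
$-2151 + j{\left(-21,58 \right)} = -2151 + \frac{52 - 21}{6 + 58} = -2151 + \frac{1}{64} \cdot 31 = -2151 + \frac{31}{64} = - \frac{137633}{64}$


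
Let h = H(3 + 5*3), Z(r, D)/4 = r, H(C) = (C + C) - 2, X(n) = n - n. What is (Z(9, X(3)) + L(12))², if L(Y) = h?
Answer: 4900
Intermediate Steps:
X(n) = 0
H(C) = -2 + 2*C (H(C) = 2*C - 2 = -2 + 2*C)
Z(r, D) = 4*r
h = 34 (h = -2 + 2*(3 + 5*3) = -2 + 2*(3 + 15) = -2 + 2*18 = -2 + 36 = 34)
L(Y) = 34
(Z(9, X(3)) + L(12))² = (4*9 + 34)² = (36 + 34)² = 70² = 4900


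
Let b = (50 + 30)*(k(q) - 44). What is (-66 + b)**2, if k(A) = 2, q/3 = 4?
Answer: 11737476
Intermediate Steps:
q = 12 (q = 3*4 = 12)
b = -3360 (b = (50 + 30)*(2 - 44) = 80*(-42) = -3360)
(-66 + b)**2 = (-66 - 3360)**2 = (-3426)**2 = 11737476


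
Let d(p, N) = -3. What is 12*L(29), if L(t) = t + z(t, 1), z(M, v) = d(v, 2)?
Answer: 312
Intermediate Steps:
z(M, v) = -3
L(t) = -3 + t (L(t) = t - 3 = -3 + t)
12*L(29) = 12*(-3 + 29) = 12*26 = 312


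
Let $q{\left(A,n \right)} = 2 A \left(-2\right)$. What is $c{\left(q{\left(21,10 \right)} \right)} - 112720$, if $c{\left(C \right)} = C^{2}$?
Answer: $-105664$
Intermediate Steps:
$q{\left(A,n \right)} = - 4 A$
$c{\left(q{\left(21,10 \right)} \right)} - 112720 = \left(\left(-4\right) 21\right)^{2} - 112720 = \left(-84\right)^{2} - 112720 = 7056 - 112720 = -105664$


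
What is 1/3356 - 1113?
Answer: -3735227/3356 ≈ -1113.0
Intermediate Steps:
1/3356 - 1113 = -3735227/3356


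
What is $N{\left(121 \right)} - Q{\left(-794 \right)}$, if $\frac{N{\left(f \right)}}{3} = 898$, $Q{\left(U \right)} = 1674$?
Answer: $1020$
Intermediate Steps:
$N{\left(f \right)} = 2694$ ($N{\left(f \right)} = 3 \cdot 898 = 2694$)
$N{\left(121 \right)} - Q{\left(-794 \right)} = 2694 - 1674 = 1020$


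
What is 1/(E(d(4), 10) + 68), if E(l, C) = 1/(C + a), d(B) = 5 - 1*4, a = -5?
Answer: 5/341 ≈ 0.014663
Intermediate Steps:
d(B) = 1 (d(B) = 5 - 4 = 1)
E(l, C) = 1/(-5 + C) (E(l, C) = 1/(C - 5) = 1/(-5 + C))
1/(E(d(4), 10) + 68) = 1/(1/(-5 + 10) + 68) = 1/(1/5 + 68) = 1/(⅕ + 68) = 1/(341/5) = 5/341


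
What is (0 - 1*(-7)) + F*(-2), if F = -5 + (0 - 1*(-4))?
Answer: 9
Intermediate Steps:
F = -1 (F = -5 + (0 + 4) = -5 + 4 = -1)
(0 - 1*(-7)) + F*(-2) = (0 - 1*(-7)) - 1*(-2) = (0 + 7) + 2 = 7 + 2 = 9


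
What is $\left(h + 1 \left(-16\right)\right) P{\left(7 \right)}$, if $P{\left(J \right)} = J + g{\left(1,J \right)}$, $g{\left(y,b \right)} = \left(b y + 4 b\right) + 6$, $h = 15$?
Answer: $-48$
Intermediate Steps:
$g{\left(y,b \right)} = 6 + 4 b + b y$ ($g{\left(y,b \right)} = \left(4 b + b y\right) + 6 = 6 + 4 b + b y$)
$P{\left(J \right)} = 6 + 6 J$ ($P{\left(J \right)} = J + \left(6 + 4 J + J 1\right) = J + \left(6 + 4 J + J\right) = J + \left(6 + 5 J\right) = 6 + 6 J$)
$\left(h + 1 \left(-16\right)\right) P{\left(7 \right)} = \left(15 + 1 \left(-16\right)\right) \left(6 + 6 \cdot 7\right) = \left(15 - 16\right) \left(6 + 42\right) = \left(-1\right) 48 = -48$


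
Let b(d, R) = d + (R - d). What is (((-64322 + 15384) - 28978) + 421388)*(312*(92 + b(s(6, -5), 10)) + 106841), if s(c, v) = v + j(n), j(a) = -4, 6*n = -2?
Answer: 47627544880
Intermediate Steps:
n = -⅓ (n = (⅙)*(-2) = -⅓ ≈ -0.33333)
s(c, v) = -4 + v (s(c, v) = v - 4 = -4 + v)
b(d, R) = R
(((-64322 + 15384) - 28978) + 421388)*(312*(92 + b(s(6, -5), 10)) + 106841) = (((-64322 + 15384) - 28978) + 421388)*(312*(92 + 10) + 106841) = ((-48938 - 28978) + 421388)*(312*102 + 106841) = (-77916 + 421388)*(31824 + 106841) = 343472*138665 = 47627544880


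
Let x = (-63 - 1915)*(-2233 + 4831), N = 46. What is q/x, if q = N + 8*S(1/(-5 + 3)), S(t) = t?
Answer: -7/856474 ≈ -8.1730e-6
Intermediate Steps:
q = 42 (q = 46 + 8/(-5 + 3) = 46 + 8/(-2) = 46 + 8*(-1/2) = 46 - 4 = 42)
x = -5138844 (x = -1978*2598 = -5138844)
q/x = 42/(-5138844) = 42*(-1/5138844) = -7/856474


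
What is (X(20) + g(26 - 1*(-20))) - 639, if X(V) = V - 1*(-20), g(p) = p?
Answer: -553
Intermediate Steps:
X(V) = 20 + V (X(V) = V + 20 = 20 + V)
(X(20) + g(26 - 1*(-20))) - 639 = ((20 + 20) + (26 - 1*(-20))) - 639 = (40 + (26 + 20)) - 639 = (40 + 46) - 639 = 86 - 639 = -553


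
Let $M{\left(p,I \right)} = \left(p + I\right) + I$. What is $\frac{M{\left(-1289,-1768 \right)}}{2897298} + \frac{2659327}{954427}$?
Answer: $\frac{7700257688171}{2765259438246} \approx 2.7846$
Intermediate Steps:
$M{\left(p,I \right)} = p + 2 I$ ($M{\left(p,I \right)} = \left(I + p\right) + I = p + 2 I$)
$\frac{M{\left(-1289,-1768 \right)}}{2897298} + \frac{2659327}{954427} = \frac{-1289 + 2 \left(-1768\right)}{2897298} + \frac{2659327}{954427} = \left(-1289 - 3536\right) \frac{1}{2897298} + 2659327 \cdot \frac{1}{954427} = \left(-4825\right) \frac{1}{2897298} + \frac{2659327}{954427} = - \frac{4825}{2897298} + \frac{2659327}{954427} = \frac{7700257688171}{2765259438246}$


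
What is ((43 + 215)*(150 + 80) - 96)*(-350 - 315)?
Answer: -39397260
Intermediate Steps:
((43 + 215)*(150 + 80) - 96)*(-350 - 315) = (258*230 - 96)*(-665) = (59340 - 96)*(-665) = 59244*(-665) = -39397260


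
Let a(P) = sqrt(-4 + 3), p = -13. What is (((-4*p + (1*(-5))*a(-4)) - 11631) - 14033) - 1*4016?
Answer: -29628 - 5*I ≈ -29628.0 - 5.0*I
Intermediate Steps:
a(P) = I (a(P) = sqrt(-1) = I)
(((-4*p + (1*(-5))*a(-4)) - 11631) - 14033) - 1*4016 = (((-4*(-13) + (1*(-5))*I) - 11631) - 14033) - 1*4016 = (((52 - 5*I) - 11631) - 14033) - 4016 = ((-11579 - 5*I) - 14033) - 4016 = (-25612 - 5*I) - 4016 = -29628 - 5*I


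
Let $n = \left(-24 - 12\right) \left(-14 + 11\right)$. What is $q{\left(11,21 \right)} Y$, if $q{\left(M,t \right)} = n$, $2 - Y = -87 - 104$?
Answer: $20844$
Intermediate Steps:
$Y = 193$ ($Y = 2 - \left(-87 - 104\right) = 2 - -191 = 2 + 191 = 193$)
$n = 108$ ($n = \left(-36\right) \left(-3\right) = 108$)
$q{\left(M,t \right)} = 108$
$q{\left(11,21 \right)} Y = 108 \cdot 193 = 20844$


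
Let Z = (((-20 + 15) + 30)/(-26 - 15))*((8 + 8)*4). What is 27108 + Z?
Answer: 1109828/41 ≈ 27069.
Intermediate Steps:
Z = -1600/41 (Z = ((-5 + 30)/(-41))*(16*4) = (25*(-1/41))*64 = -25/41*64 = -1600/41 ≈ -39.024)
27108 + Z = 27108 - 1600/41 = 1109828/41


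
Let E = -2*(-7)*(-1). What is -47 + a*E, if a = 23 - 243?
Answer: 3033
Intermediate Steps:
E = -14 (E = 14*(-1) = -14)
a = -220
-47 + a*E = -47 - 220*(-14) = -47 + 3080 = 3033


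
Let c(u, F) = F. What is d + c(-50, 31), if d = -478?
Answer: -447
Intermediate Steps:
d + c(-50, 31) = -478 + 31 = -447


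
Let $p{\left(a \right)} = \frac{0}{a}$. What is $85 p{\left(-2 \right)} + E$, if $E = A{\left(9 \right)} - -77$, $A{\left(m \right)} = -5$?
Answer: $72$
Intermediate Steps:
$p{\left(a \right)} = 0$
$E = 72$ ($E = -5 - -77 = -5 + 77 = 72$)
$85 p{\left(-2 \right)} + E = 85 \cdot 0 + 72 = 0 + 72 = 72$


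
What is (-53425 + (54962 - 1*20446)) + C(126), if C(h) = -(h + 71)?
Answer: -19106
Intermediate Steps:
C(h) = -71 - h (C(h) = -(71 + h) = -71 - h)
(-53425 + (54962 - 1*20446)) + C(126) = (-53425 + (54962 - 1*20446)) + (-71 - 1*126) = (-53425 + (54962 - 20446)) + (-71 - 126) = (-53425 + 34516) - 197 = -18909 - 197 = -19106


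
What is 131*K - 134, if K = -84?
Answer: -11138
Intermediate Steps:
131*K - 134 = 131*(-84) - 134 = -11004 - 134 = -11138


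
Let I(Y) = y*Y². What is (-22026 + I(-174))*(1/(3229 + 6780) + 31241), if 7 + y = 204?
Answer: 1858119123284820/10009 ≈ 1.8564e+11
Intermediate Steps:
y = 197 (y = -7 + 204 = 197)
I(Y) = 197*Y²
(-22026 + I(-174))*(1/(3229 + 6780) + 31241) = (-22026 + 197*(-174)²)*(1/(3229 + 6780) + 31241) = (-22026 + 197*30276)*(1/10009 + 31241) = (-22026 + 5964372)*(1/10009 + 31241) = 5942346*(312691170/10009) = 1858119123284820/10009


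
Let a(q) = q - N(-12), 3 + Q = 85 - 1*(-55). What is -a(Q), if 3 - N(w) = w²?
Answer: -278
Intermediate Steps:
Q = 137 (Q = -3 + (85 - 1*(-55)) = -3 + (85 + 55) = -3 + 140 = 137)
N(w) = 3 - w²
a(q) = 141 + q (a(q) = q - (3 - 1*(-12)²) = q - (3 - 1*144) = q - (3 - 144) = q - 1*(-141) = q + 141 = 141 + q)
-a(Q) = -(141 + 137) = -1*278 = -278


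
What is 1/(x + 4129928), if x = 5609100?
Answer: 1/9739028 ≈ 1.0268e-7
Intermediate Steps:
1/(x + 4129928) = 1/(5609100 + 4129928) = 1/9739028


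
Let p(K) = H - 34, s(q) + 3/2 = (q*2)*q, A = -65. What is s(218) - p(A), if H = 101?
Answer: 189959/2 ≈ 94980.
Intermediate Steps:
s(q) = -3/2 + 2*q**2 (s(q) = -3/2 + (q*2)*q = -3/2 + (2*q)*q = -3/2 + 2*q**2)
p(K) = 67 (p(K) = 101 - 34 = 67)
s(218) - p(A) = (-3/2 + 2*218**2) - 1*67 = (-3/2 + 2*47524) - 67 = (-3/2 + 95048) - 67 = 190093/2 - 67 = 189959/2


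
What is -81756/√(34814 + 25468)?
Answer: -13626*√6698/3349 ≈ -332.99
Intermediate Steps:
-81756/√(34814 + 25468) = -81756*√6698/20094 = -13626*√6698/3349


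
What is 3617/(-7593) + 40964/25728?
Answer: 6055041/5426464 ≈ 1.1158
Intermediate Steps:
3617/(-7593) + 40964/25728 = 3617*(-1/7593) + 40964*(1/25728) = -3617/7593 + 10241/6432 = 6055041/5426464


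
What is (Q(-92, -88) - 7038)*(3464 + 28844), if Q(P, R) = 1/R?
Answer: -5002449565/22 ≈ -2.2738e+8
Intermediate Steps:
(Q(-92, -88) - 7038)*(3464 + 28844) = (1/(-88) - 7038)*(3464 + 28844) = (-1/88 - 7038)*32308 = -619345/88*32308 = -5002449565/22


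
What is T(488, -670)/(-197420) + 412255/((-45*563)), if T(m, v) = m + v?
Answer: -8138277113/500163570 ≈ -16.271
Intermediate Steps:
T(488, -670)/(-197420) + 412255/((-45*563)) = (488 - 670)/(-197420) + 412255/((-45*563)) = -182*(-1/197420) + 412255/(-25335) = 91/98710 + 412255*(-1/25335) = 91/98710 - 82451/5067 = -8138277113/500163570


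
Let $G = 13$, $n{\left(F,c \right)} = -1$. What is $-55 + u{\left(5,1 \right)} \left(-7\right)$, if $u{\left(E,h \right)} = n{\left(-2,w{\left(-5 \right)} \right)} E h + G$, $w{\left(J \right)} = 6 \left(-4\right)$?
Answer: $-111$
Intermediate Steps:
$w{\left(J \right)} = -24$
$u{\left(E,h \right)} = 13 - E h$ ($u{\left(E,h \right)} = - E h + 13 = 13 - E h$)
$-55 + u{\left(5,1 \right)} \left(-7\right) = -55 + \left(13 - 5 \cdot 1\right) \left(-7\right) = -55 + \left(13 - 5\right) \left(-7\right) = -55 + 8 \left(-7\right) = -55 - 56 = -111$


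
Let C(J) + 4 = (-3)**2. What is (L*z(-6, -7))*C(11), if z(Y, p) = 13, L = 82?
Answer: 5330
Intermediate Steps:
C(J) = 5 (C(J) = -4 + (-3)**2 = -4 + 9 = 5)
(L*z(-6, -7))*C(11) = (82*13)*5 = 1066*5 = 5330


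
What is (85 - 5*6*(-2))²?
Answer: 21025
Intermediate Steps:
(85 - 5*6*(-2))² = (85 - 30*(-2))² = (85 + 60)² = 145² = 21025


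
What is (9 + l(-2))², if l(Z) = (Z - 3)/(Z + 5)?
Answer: 484/9 ≈ 53.778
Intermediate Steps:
l(Z) = (-3 + Z)/(5 + Z)
(9 + l(-2))² = (9 + (-3 - 2)/(5 - 2))² = (9 - 5/3)² = (22/3)² = 484/9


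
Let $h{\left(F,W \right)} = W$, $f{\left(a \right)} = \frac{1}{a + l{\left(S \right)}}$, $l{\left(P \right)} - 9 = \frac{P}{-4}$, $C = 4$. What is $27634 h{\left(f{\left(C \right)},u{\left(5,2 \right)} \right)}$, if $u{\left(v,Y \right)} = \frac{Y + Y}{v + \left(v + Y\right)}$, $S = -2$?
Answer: $\frac{27634}{3} \approx 9211.3$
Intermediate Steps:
$l{\left(P \right)} = 9 - \frac{P}{4}$ ($l{\left(P \right)} = 9 + \frac{P}{-4} = 9 + P \left(- \frac{1}{4}\right) = 9 - \frac{P}{4}$)
$f{\left(a \right)} = \frac{1}{\frac{19}{2} + a}$ ($f{\left(a \right)} = \frac{1}{a + \left(9 - - \frac{1}{2}\right)} = \frac{1}{a + \left(9 + \frac{1}{2}\right)} = \frac{1}{a + \frac{19}{2}} = \frac{1}{\frac{19}{2} + a}$)
$u{\left(v,Y \right)} = \frac{2 Y}{Y + 2 v}$ ($u{\left(v,Y \right)} = \frac{2 Y}{v + \left(Y + v\right)} = \frac{2 Y}{Y + 2 v}$)
$27634 h{\left(f{\left(C \right)},u{\left(5,2 \right)} \right)} = 27634 \cdot 2 \cdot 2 \frac{1}{2 + 2 \cdot 5} = 27634 \cdot 2 \cdot 2 \frac{1}{2 + 10} = 27634 \cdot 2 \cdot 2 \cdot \frac{1}{12} = 27634 \cdot \frac{1}{3} = \frac{27634}{3}$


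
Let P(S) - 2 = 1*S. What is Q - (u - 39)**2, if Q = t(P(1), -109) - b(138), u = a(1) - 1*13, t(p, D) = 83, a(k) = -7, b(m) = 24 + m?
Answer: -3560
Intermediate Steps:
P(S) = 2 + S (P(S) = 2 + 1*S = 2 + S)
u = -20 (u = -7 - 1*13 = -7 - 13 = -20)
Q = -79 (Q = 83 - (24 + 138) = 83 - 1*162 = 83 - 162 = -79)
Q - (u - 39)**2 = -79 - (-20 - 39)**2 = -79 - 1*(-59)**2 = -79 - 1*3481 = -79 - 3481 = -3560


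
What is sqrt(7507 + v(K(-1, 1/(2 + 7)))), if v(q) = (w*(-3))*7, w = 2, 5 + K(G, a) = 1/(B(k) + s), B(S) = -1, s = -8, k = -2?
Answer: sqrt(7465) ≈ 86.400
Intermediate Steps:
K(G, a) = -46/9 (K(G, a) = -5 + 1/(-1 - 8) = -5 + 1/(-9) = -5 - 1/9 = -46/9)
v(q) = -42 (v(q) = (2*(-3))*7 = -6*7 = -42)
sqrt(7507 + v(K(-1, 1/(2 + 7)))) = sqrt(7507 - 42) = sqrt(7465)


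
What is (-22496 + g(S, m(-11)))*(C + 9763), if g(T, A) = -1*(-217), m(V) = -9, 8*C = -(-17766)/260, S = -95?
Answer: -226408176437/1040 ≈ -2.1770e+8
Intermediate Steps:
C = 8883/1040 (C = (-(-17766)/260)/8 = (-63*(-141/130))/8 = (1/8)*(8883/130) = 8883/1040 ≈ 8.5414)
g(T, A) = 217
(-22496 + g(S, m(-11)))*(C + 9763) = (-22496 + 217)*(8883/1040 + 9763) = -22279*10162403/1040 = -226408176437/1040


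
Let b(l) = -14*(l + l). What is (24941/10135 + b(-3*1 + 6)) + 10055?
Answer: 101081026/10135 ≈ 9973.5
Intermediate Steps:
b(l) = -28*l
(24941/10135 + b(-3*1 + 6)) + 10055 = (24941/10135 - 28*(-3*1 + 6)) + 10055 = (24941*(1/10135) - 28*(-3 + 6)) + 10055 = (24941/10135 - 28*3) + 10055 = (24941/10135 - 84) + 10055 = -826399/10135 + 10055 = 101081026/10135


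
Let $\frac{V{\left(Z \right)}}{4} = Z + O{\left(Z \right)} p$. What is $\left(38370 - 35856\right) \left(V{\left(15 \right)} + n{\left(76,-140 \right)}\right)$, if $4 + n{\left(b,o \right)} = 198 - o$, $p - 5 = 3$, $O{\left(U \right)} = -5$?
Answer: $588276$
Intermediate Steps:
$p = 8$ ($p = 5 + 3 = 8$)
$n{\left(b,o \right)} = 194 - o$ ($n{\left(b,o \right)} = -4 - \left(-198 + o\right) = 194 - o$)
$V{\left(Z \right)} = -160 + 4 Z$ ($V{\left(Z \right)} = 4 \left(Z - 40\right) = 4 \left(-40 + Z\right) = -160 + 4 Z$)
$\left(38370 - 35856\right) \left(V{\left(15 \right)} + n{\left(76,-140 \right)}\right) = \left(38370 - 35856\right) \left(\left(-160 + 4 \cdot 15\right) + \left(194 - -140\right)\right) = 2514 \left(\left(-160 + 60\right) + \left(194 + 140\right)\right) = 2514 \left(-100 + 334\right) = 2514 \cdot 234 = 588276$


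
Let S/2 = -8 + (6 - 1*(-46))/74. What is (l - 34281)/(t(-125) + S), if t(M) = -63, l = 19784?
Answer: 536389/2871 ≈ 186.83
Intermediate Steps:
S = -540/37 (S = 2*(-8 + (6 - 1*(-46))/74) = 2*(-8 + (6 + 46)*(1/74)) = 2*(-8 + 52*(1/74)) = 2*(-8 + 26/37) = 2*(-270/37) = -540/37 ≈ -14.595)
(l - 34281)/(t(-125) + S) = (19784 - 34281)/(-63 - 540/37) = -14497/(-2871/37) = -14497*(-37/2871) = 536389/2871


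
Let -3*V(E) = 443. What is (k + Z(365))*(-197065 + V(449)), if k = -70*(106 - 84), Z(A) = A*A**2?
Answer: -28768743858230/3 ≈ -9.5896e+12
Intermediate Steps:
Z(A) = A**3
V(E) = -443/3 (V(E) = -1/3*443 = -443/3)
k = -1540 (k = -70*22 = -1540)
(k + Z(365))*(-197065 + V(449)) = (-1540 + 365**3)*(-197065 - 443/3) = (-1540 + 48627125)*(-591638/3) = 48625585*(-591638/3) = -28768743858230/3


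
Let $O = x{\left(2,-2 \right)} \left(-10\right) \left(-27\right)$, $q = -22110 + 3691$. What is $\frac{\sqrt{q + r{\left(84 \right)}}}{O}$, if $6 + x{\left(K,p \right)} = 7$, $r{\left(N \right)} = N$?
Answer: $\frac{i \sqrt{18335}}{270} \approx 0.50151 i$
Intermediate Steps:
$x{\left(K,p \right)} = 1$ ($x{\left(K,p \right)} = -6 + 7 = 1$)
$q = -18419$
$O = 270$ ($O = 1 \left(-10\right) \left(-27\right) = \left(-10\right) \left(-27\right) = 270$)
$\frac{\sqrt{q + r{\left(84 \right)}}}{O} = \frac{\sqrt{-18419 + 84}}{270} = \sqrt{-18335} \cdot \frac{1}{270} = i \sqrt{18335} \cdot \frac{1}{270} = \frac{i \sqrt{18335}}{270}$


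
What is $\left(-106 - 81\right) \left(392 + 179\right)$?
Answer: $-106777$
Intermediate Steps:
$\left(-106 - 81\right) \left(392 + 179\right) = \left(-187\right) 571 = -106777$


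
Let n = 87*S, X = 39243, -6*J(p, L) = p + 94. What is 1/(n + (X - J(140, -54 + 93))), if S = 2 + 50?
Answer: 1/43806 ≈ 2.2828e-5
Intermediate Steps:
J(p, L) = -47/3 - p/6 (J(p, L) = -(p + 94)/6 = -(94 + p)/6 = -47/3 - p/6)
S = 52
n = 4524 (n = 87*52 = 4524)
1/(n + (X - J(140, -54 + 93))) = 1/(4524 + (39243 - (-47/3 - 1/6*140))) = 1/(4524 + (39243 - (-47/3 - 70/3))) = 1/(4524 + (39243 - 1*(-39))) = 1/(4524 + (39243 + 39)) = 1/(4524 + 39282) = 1/43806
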